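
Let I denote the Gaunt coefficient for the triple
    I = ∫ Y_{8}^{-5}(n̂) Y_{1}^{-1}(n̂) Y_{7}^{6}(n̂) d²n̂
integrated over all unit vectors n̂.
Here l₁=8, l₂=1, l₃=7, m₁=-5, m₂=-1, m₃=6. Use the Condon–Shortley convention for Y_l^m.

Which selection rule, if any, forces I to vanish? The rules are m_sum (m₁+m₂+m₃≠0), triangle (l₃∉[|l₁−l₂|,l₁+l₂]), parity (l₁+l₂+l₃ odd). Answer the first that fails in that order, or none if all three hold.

none

m₁+m₂+m₃ = -5 − 1 + 6 = 0  ✓
triangle: |8−1|=7 ≤ l₃=7 ≤ 8+1=9  ✓
parity: l₁+l₂+l₃ = 16 is even  ✓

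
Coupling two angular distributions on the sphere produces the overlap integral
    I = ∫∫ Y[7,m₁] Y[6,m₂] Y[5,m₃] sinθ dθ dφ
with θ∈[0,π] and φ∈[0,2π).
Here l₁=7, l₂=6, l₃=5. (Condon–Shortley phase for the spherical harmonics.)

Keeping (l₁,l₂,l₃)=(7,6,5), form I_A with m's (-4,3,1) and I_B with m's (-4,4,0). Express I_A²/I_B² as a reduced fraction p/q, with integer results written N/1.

Shared (l₁,l₂,l₃)=(7,6,5): N and (l;000)² cancel in I_A²/I_B².
A: Δ = 8!·6!·4!/19! = 1/174594420; Racah Σ t=5..8: t=5:−1/12441600 t=6:+1/1036800 t=7:−1/967680 t=8:+1/8709120 = -1/29030400; ⇒ 3j(7 6 5; -4 3 1)² = 9/146965, sgn -1
B: Δ = 8!·6!·4!/19! = 1/174594420; Racah Σ t=6..8: t=6:+1/4147200 t=7:−1/1451520 t=8:+1/5806080 = -1/3628800; ⇒ 3j(7 6 5; -4 4 0)² = 320/29393, sgn +1
I_A²/I_B² = (9/146965)/(320/29393) = 9/1600

9/1600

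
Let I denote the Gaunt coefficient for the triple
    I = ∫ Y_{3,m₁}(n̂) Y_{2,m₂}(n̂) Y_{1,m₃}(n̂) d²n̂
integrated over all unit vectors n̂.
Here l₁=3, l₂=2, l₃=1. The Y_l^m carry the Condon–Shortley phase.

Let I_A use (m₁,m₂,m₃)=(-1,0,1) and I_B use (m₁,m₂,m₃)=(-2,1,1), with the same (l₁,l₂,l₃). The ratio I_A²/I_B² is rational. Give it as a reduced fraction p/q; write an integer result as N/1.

Shared (l₁,l₂,l₃)=(3,2,1): N and (l;000)² cancel in I_A²/I_B².
A: Δ = 4!·2!·0!/7! = 1/105; Racah Σ t=2..2: t=2:+1/8 = 1/8; ⇒ 3j(3 2 1; -1 0 1)² = 2/35, sgn +1
B: Δ = 4!·2!·0!/7! = 1/105; Racah Σ t=3..3: t=3:−1/12 = -1/12; ⇒ 3j(3 2 1; -2 1 1)² = 2/21, sgn -1
I_A²/I_B² = (2/35)/(2/21) = 3/5

3/5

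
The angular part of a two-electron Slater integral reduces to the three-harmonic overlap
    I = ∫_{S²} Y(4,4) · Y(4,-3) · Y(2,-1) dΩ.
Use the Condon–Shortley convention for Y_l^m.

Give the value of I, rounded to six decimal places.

m-sum 0 ✓  L=10 even ✓  0≤2≤8 ✓
Π(2lᵢ+1) = 9×9×5 = 405
triangle coeff Δ(4,4,2) = 1/13860
Σ_t [2,4]: t=2:+1/192 t=3:−1/36 t=4:+1/192 = -5/288
(3j)²=20/693 [(4 4 2; 0 0 0)], sign=-1
Σ_t [0,0]: t=0:+1/1440 = 1/1440
(3j)²=7/165 [(4 4 2; 4 -3 -1)], sign=-1
⇒ 4πI² = 60/121
I = (+1)√(60/121/(4π)) = 0.19864517

0.198645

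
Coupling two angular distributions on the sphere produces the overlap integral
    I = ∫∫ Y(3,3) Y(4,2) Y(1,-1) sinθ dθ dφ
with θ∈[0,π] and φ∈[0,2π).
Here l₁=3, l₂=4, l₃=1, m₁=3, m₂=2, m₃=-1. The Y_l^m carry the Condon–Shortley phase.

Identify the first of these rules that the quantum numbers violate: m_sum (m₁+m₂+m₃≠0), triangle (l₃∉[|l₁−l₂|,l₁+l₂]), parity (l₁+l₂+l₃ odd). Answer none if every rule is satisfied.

azimuthal sum: 3 + 2 − 1 = 4  ✗
1 ≤ 1 ≤ 7 (triangle on l)
L = 3 + 4 + 1 = 8 (even)

m_sum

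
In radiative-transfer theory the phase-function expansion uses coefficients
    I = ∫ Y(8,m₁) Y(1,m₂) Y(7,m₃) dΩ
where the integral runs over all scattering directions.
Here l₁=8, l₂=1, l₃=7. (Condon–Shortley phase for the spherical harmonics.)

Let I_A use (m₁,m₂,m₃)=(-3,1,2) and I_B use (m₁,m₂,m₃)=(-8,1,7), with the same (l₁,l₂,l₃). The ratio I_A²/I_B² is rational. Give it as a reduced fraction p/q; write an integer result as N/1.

l's match ⇒ only the (l;m) 3-j factors differ between A and B.
A: triangle coeff Δ(8,1,7) = 1/2040; Σ_t [2,2]: t=2:+1/87091200 = 1/87091200; (3j)²=11/408 [(8 1 7; -3 1 2)], sign=-1
B: triangle coeff Δ(8,1,7) = 1/2040; Σ_t [2,2]: t=2:+1/174356582400 = 1/174356582400; (3j)²=1/17 [(8 1 7; -8 1 7)], sign=+1
I_A²/I_B² = (11/408)/(1/17) = 11/24

11/24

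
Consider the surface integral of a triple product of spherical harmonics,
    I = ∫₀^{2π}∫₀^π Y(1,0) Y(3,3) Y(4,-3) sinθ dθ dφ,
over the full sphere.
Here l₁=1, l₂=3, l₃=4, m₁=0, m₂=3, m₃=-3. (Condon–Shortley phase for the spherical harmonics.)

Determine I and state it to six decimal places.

Checks pass: Σm=0; 8 even; l₃=4∈[2,4].
(2·1+1)(2·3+1)(2·4+1) = 189
Δ: 0! 2! 6! / 9! → 1/252
sum: t=0:+1/36 = 1/36
3j²(1 3 4; 0 0 0) = Δ·Π!·Σ² = 4/63  (sign +1)
sum: t=0:+1/720 = 1/720
3j²(1 3 4; 0 3 -3) = Δ·Π!·Σ² = 1/36  (sign -1)
combine: 4πI² = 189·4/63·1/36 = 1/3
take √, sign -1: I = -0.16286750

-0.162868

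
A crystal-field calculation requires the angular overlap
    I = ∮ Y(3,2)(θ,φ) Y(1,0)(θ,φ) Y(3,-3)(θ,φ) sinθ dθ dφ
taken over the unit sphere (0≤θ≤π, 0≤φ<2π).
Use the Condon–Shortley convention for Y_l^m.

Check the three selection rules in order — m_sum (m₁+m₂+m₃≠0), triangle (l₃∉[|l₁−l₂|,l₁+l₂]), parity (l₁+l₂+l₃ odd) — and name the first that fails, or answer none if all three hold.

azimuthal sum: 2 + 0 − 3 = -1  ✗
2 ≤ 3 ≤ 4 (triangle on l)
L = 3 + 1 + 3 = 7 (odd)

m_sum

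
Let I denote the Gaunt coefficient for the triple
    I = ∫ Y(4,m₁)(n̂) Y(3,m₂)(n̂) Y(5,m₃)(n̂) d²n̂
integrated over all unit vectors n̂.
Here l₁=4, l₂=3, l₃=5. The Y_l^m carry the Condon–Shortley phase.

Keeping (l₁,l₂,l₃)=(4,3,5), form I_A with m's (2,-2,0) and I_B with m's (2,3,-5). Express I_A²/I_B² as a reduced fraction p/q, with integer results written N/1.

Shared (l₁,l₂,l₃)=(4,3,5): N and (l;000)² cancel in I_A²/I_B².
A: Δ = 2!·6!·4!/13! = 1/180180; Racah Σ t=0..1: t=0:+1/576 t=1:−1/2880 = 1/720; ⇒ 3j(4 3 5; 2 -2 0)² = 80/3003, sgn -1
B: Δ = 2!·6!·4!/13! = 1/180180; Racah Σ t=2..2: t=2:+1/34560 = 1/34560; ⇒ 3j(4 3 5; 2 3 -5)² = 5/286, sgn +1
I_A²/I_B² = (80/3003)/(5/286) = 32/21

32/21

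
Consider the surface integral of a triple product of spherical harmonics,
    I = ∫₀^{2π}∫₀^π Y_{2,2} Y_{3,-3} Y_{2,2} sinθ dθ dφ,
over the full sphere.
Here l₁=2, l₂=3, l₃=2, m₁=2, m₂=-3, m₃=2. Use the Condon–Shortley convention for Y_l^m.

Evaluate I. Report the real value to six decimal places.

0.000000

m-sum = 2 − 3 + 2 = 1 ≠ 0 ⇒ I = 0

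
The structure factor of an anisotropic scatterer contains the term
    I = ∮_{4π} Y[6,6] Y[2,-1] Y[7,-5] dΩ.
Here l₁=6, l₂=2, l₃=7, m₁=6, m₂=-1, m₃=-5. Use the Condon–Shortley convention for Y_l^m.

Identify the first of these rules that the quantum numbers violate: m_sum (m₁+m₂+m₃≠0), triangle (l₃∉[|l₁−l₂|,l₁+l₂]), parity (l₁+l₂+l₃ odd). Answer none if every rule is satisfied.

azimuthal sum: 6 − 1 − 5 = 0  ✓
4 ≤ 7 ≤ 8 (triangle on l)  ✓
L = 6 + 2 + 7 = 15 (odd)  ✗

parity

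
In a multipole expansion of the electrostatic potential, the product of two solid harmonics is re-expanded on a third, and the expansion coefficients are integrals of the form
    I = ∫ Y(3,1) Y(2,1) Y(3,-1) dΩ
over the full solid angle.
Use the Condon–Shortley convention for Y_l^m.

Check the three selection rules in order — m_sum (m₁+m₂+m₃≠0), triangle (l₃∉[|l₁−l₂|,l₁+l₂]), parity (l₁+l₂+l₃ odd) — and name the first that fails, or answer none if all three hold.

m_sum

Σmᵢ = 1  ✗
l₃∈[|l₁−l₂|,l₁+l₂]=[1,5], have l₃=3
Σlᵢ = 8 ⇒ even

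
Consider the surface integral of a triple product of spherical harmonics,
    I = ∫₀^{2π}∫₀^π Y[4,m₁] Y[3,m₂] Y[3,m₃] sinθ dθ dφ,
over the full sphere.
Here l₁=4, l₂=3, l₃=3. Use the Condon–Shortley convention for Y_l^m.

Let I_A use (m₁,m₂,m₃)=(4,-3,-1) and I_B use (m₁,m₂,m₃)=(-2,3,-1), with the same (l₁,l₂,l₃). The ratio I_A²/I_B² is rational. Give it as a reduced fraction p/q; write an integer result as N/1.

l's match ⇒ only the (l;m) 3-j factors differ between A and B.
A: triangle coeff Δ(4,3,3) = 1/34650; Σ_t [0,0]: t=0:+1/1152 = 1/1152; (3j)²=1/33 [(4 3 3; 4 -3 -1)], sign=+1
B: triangle coeff Δ(4,3,3) = 1/34650; Σ_t [4,4]: t=4:+1/192 = 1/192; (3j)²=3/77 [(4 3 3; -2 3 -1)], sign=+1
I_A²/I_B² = (1/33)/(3/77) = 7/9

7/9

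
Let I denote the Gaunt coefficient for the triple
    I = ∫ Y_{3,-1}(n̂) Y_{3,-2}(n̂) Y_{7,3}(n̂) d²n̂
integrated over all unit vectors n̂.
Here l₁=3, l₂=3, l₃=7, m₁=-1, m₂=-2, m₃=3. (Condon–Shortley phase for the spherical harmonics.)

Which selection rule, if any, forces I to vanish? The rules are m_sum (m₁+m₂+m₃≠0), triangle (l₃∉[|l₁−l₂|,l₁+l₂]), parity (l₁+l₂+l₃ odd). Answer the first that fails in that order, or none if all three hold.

azimuthal sum: -1 − 2 + 3 = 0  ✓
0 ≤ 7 ≤ 6 (triangle on l)  ✗
L = 3 + 3 + 7 = 13 (odd)

triangle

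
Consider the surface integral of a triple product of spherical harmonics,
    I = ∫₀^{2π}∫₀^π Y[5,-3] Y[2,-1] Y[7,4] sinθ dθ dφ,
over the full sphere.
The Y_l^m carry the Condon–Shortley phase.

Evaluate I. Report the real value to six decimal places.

0.252127

m-sum 0 ✓  L=14 even ✓  3≤7≤7 ✓
Π(2lᵢ+1) = 11×5×15 = 825
triangle coeff Δ(5,2,7) = 1/15015
Σ_t [0,0]: t=0:+1/57600 = 1/57600
(3j)²=21/715 [(5 2 7; 0 0 0)], sign=-1
Σ_t [0,0]: t=0:+1/483840 = 1/483840
(3j)²=3/91 [(5 2 7; -3 -1 4)], sign=-1
⇒ 4πI² = 135/169
I = (+1)√(135/169/(4π)) = 0.25212656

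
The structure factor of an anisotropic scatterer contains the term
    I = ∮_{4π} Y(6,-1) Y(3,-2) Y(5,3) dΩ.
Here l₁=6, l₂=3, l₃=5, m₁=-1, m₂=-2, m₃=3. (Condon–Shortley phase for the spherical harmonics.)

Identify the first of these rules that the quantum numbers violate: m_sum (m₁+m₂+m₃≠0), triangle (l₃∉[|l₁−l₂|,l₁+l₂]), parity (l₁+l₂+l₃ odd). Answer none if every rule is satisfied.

none

m₁+m₂+m₃ = -1 − 2 + 3 = 0  ✓
triangle: |6−3|=3 ≤ l₃=5 ≤ 6+3=9  ✓
parity: l₁+l₂+l₃ = 14 is even  ✓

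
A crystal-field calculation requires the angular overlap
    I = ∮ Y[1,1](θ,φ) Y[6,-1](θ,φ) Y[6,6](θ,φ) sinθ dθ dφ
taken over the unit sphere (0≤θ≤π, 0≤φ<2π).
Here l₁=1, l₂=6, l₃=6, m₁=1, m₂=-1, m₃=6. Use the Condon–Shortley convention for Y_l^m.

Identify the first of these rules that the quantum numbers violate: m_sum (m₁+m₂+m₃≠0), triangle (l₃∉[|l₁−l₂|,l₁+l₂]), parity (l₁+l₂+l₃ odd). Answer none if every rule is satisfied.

m₁+m₂+m₃ = 1 − 1 + 6 = 6  ✗
triangle: |1−6|=5 ≤ l₃=6 ≤ 1+6=7
parity: l₁+l₂+l₃ = 13 is odd

m_sum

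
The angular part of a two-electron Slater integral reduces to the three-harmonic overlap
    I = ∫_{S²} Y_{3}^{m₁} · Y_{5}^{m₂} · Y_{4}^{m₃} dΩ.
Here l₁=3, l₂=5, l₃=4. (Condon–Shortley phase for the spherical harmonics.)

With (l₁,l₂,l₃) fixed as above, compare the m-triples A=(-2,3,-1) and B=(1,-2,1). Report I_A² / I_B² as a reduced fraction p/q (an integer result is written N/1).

Same 3,5,4: normalisation and zero-m 3j drop out of the ratio.
A: Δ: 4! 2! 6! / 13! → 1/180180; sum: t=3:−1/1440 t=4:+1/1152 = 1/5760; 3j²(3 5 4; -2 3 -1) = Δ·Π!·Σ² = 1/858  (sign -1)
B: Δ: 4! 2! 6! / 13! → 1/180180; sum: t=0:+1/1728 t=1:−1/288 t=2:+1/960 = -1/540; 3j²(3 5 4; 1 -2 1) = Δ·Π!·Σ² = 128/6435  (sign +1)
I_A²/I_B² = (1/858)/(128/6435) = 15/256

15/256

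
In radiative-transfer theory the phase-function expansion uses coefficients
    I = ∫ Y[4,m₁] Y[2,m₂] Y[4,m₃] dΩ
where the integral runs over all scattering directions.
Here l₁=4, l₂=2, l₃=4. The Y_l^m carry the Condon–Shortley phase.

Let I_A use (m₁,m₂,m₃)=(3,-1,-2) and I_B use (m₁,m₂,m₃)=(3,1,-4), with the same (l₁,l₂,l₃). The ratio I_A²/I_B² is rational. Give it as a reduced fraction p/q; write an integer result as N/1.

Same 4,2,4: normalisation and zero-m 3j drop out of the ratio.
A: Δ: 2! 6! 2! / 11! → 1/13860; sum: t=0:+1/240 t=1:−1/1440 = 1/288; 3j²(4 2 4; 3 -1 -2) = Δ·Π!·Σ² = 5/132  (sign +1)
B: Δ: 2! 6! 2! / 11! → 1/13860; sum: t=1:−1/1440 = -1/1440; 3j²(4 2 4; 3 1 -4) = Δ·Π!·Σ² = 7/165  (sign -1)
I_A²/I_B² = (5/132)/(7/165) = 25/28

25/28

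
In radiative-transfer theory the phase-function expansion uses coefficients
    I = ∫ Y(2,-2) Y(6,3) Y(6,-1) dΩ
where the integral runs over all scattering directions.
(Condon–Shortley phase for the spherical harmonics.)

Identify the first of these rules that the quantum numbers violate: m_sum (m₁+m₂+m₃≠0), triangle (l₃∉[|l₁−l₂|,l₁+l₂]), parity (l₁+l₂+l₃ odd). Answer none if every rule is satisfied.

m₁+m₂+m₃ = -2 + 3 − 1 = 0  ✓
triangle: |2−6|=4 ≤ l₃=6 ≤ 2+6=8  ✓
parity: l₁+l₂+l₃ = 14 is even  ✓

none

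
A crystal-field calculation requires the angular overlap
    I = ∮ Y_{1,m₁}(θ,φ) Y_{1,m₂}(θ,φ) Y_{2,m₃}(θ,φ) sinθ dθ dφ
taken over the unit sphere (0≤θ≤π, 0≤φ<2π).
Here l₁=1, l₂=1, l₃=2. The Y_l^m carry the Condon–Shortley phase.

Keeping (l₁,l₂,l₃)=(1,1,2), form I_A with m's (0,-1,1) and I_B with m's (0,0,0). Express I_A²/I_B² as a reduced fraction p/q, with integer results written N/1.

l's match ⇒ only the (l;m) 3-j factors differ between A and B.
A: triangle coeff Δ(1,1,2) = 1/30; Σ_t [0,0]: t=0:+1/2 = 1/2; (3j)²=1/10 [(1 1 2; 0 -1 1)], sign=-1
B: triangle coeff Δ(1,1,2) = 1/30; Σ_t [0,0]: t=0:+1/1 = 1/1; (3j)²=2/15 [(1 1 2; 0 0 0)], sign=+1
I_A²/I_B² = (1/10)/(2/15) = 3/4

3/4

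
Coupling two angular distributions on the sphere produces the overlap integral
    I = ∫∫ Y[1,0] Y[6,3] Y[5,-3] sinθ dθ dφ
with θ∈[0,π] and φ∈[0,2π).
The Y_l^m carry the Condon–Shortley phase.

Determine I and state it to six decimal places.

-0.212310

m-sum 0 ✓  L=12 even ✓  5≤5≤7 ✓
Π(2lᵢ+1) = 3×13×11 = 429
triangle coeff Δ(1,6,5) = 1/858
Σ_t [1,1]: t=1:−1/14400 = -1/14400
(3j)²=6/143 [(1 6 5; 0 0 0)], sign=+1
Σ_t [1,1]: t=1:−1/80640 = -1/80640
(3j)²=9/286 [(1 6 5; 0 3 -3)], sign=-1
⇒ 4πI² = 81/143
I = (-1)√(81/143/(4π)) = -0.21230956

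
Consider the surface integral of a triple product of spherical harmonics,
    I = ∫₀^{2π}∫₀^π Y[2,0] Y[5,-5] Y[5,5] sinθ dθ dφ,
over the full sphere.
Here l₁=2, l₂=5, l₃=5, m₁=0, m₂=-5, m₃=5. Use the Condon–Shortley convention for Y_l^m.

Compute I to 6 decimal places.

0.242609

m-sum 0 ✓  L=12 even ✓  3≤5≤7 ✓
Π(2lᵢ+1) = 5×11×11 = 605
triangle coeff Δ(2,5,5) = 1/38610
Σ_t [0,2]: t=0:+1/2880 t=1:−1/576 t=2:+1/2880 = -1/960
(3j)²=10/429 [(2 5 5; 0 0 0)], sign=+1
Σ_t [0,0]: t=0:+1/161280 = 1/161280
(3j)²=15/286 [(2 5 5; 0 -5 5)], sign=+1
⇒ 4πI² = 125/169
I = (+1)√(125/169/(4π)) = 0.24260890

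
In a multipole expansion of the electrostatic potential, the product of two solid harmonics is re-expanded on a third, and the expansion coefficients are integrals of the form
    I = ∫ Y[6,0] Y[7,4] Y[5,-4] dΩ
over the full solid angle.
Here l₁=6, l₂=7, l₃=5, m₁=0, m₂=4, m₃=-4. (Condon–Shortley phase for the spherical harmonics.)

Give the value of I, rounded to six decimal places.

-0.050867

Checks pass: Σm=0; 18 even; l₃=5∈[1,13].
(2·6+1)(2·7+1)(2·5+1) = 2145
Δ: 8! 4! 6! / 19! → 1/174594420
sum: t=2:+1/4147200 t=3:−1/207360 t=4:+1/82944 t=5:−1/207360 t=6:+1/4147200 = 1/345600
3j²(6 7 5; 0 0 0) = Δ·Π!·Σ² = 420/46189  (sign -1)
sum: t=5:−1/3110400 t=6:+1/4147200 = -1/12441600
3j²(6 7 5; 0 4 -4) = Δ·Π!·Σ² = 7/4199  (sign +1)
combine: 4πI² = 2145·420/46189·7/4199 = 44100/1356277
take √, sign -1: I = -0.05086747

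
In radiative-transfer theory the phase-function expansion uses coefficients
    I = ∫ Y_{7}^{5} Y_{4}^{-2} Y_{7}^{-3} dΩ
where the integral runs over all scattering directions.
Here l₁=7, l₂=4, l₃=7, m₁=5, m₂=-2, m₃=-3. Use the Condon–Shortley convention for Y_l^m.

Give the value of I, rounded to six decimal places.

-0.100310

Checks pass: Σm=0; 18 even; l₃=7∈[3,11].
(2·7+1)(2·4+1)(2·7+1) = 2025
Δ: 4! 10! 4! / 19! → 1/58198140
sum: t=0:+1/17418240 t=1:−1/622080 t=2:+1/230400 t=3:−1/622080 t=4:+1/17418240 = 1/806400
3j²(7 4 7; 0 0 0) = Δ·Π!·Σ² = 2268/230945  (sign -1)
sum: t=0:+1/7741440 t=1:−1/13063680 t=2:+1/348364800 = 29/522547200
3j²(7 4 7; 5 -2 -3) = Δ·Π!·Σ² = 1682/264537  (sign +1)
combine: 4πI² = 2025·2268/230945·1682/264537 = 24523560/193947611
take √, sign -1: I = -0.10031009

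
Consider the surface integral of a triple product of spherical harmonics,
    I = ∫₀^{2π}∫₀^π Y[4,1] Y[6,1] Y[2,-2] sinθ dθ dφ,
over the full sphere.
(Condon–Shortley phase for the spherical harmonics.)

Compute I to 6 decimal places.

Checks pass: Σm=0; 12 even; l₃=2∈[2,10].
(2·4+1)(2·6+1)(2·2+1) = 585
Δ: 8! 0! 4! / 13! → 1/6435
sum: t=4:+1/2304 = 1/2304
3j²(4 6 2; 0 0 0) = Δ·Π!·Σ² = 5/143  (sign +1)
sum: t=3:−1/17280 = -1/17280
3j²(4 6 2; 1 1 -2) = Δ·Π!·Σ² = 7/1287  (sign -1)
combine: 4πI² = 585·5/143·7/1287 = 175/1573
take √, sign -1: I = -0.09409136

-0.094091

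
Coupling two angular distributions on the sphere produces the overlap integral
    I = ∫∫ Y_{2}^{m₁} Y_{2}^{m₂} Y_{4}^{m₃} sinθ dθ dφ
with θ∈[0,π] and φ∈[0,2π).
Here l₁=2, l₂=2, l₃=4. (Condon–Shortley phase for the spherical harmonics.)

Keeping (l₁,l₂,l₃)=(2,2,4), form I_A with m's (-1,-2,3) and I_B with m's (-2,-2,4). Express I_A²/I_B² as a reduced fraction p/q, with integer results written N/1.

1/2

l's match ⇒ only the (l;m) 3-j factors differ between A and B.
A: triangle coeff Δ(2,2,4) = 1/630; Σ_t [0,0]: t=0:+1/144 = 1/144; (3j)²=1/18 [(2 2 4; -1 -2 3)], sign=-1
B: triangle coeff Δ(2,2,4) = 1/630; Σ_t [0,0]: t=0:+1/576 = 1/576; (3j)²=1/9 [(2 2 4; -2 -2 4)], sign=+1
I_A²/I_B² = (1/18)/(1/9) = 1/2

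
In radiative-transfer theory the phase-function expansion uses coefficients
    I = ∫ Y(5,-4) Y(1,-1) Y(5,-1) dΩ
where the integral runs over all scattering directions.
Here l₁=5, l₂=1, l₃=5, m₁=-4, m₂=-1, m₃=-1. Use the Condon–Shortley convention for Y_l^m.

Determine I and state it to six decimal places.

0.000000

m-sum = -4 − 1 − 1 = -6 ≠ 0 ⇒ I = 0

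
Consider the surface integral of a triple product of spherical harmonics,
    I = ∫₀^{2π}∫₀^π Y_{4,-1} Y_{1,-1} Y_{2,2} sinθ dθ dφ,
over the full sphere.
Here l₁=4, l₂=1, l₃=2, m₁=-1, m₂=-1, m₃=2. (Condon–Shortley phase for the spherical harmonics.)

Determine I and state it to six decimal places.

0.000000

triangle: need 3≤l₃≤5, have 2; I=0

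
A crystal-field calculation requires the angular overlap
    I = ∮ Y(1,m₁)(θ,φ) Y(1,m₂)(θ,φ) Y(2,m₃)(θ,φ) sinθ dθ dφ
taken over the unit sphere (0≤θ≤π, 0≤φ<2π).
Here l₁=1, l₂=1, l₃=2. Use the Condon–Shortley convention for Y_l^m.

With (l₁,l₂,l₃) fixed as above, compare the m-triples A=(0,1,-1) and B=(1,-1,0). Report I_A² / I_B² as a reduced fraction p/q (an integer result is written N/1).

Same 1,1,2: normalisation and zero-m 3j drop out of the ratio.
A: Δ: 0! 2! 2! / 5! → 1/30; sum: t=0:+1/2 = 1/2; 3j²(1 1 2; 0 1 -1) = Δ·Π!·Σ² = 1/10  (sign -1)
B: Δ: 0! 2! 2! / 5! → 1/30; sum: t=0:+1/4 = 1/4; 3j²(1 1 2; 1 -1 0) = Δ·Π!·Σ² = 1/30  (sign +1)
I_A²/I_B² = (1/10)/(1/30) = 3/1

3/1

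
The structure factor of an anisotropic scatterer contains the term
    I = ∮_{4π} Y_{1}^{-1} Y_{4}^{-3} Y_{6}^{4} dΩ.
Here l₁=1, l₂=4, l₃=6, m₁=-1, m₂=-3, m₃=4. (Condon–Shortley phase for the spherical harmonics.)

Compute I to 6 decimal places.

triangle: need 3≤l₃≤5, have 6; I=0

0.000000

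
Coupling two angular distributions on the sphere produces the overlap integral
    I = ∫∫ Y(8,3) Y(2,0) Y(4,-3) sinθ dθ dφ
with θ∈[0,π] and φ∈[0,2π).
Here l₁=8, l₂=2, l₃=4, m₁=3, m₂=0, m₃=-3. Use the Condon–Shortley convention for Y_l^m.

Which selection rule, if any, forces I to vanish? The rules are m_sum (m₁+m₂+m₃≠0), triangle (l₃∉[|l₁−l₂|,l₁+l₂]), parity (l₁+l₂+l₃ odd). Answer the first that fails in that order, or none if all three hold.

triangle

Σmᵢ = 0  ✓
l₃∈[|l₁−l₂|,l₁+l₂]=[6,10], have l₃=4  ✗
Σlᵢ = 14 ⇒ even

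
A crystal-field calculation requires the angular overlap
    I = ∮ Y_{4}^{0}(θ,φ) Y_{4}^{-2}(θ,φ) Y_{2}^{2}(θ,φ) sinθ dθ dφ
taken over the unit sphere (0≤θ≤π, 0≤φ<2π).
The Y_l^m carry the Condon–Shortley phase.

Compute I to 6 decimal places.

-0.190365

Rules hold: Σm=0, L=10 even, 0≤2≤8.
N = 9·9·5 = 405
Δ = 6!·2!·2!/11! = 1/13860
Racah Σ t=2..4: t=2:+1/192 t=3:−1/36 t=4:+1/192 = -5/288
⇒ 3j(4 4 2; 0 0 0)² = 20/693, sgn -1
Racah Σ t=2..2: t=2:+1/192 = 1/192
⇒ 3j(4 4 2; 0 -2 2)² = 3/77, sgn +1
4πI² = N·(3j₀)²·(3jₘ)² = 2700/5929
I = -1·√(0.455389/4π) = -0.19036462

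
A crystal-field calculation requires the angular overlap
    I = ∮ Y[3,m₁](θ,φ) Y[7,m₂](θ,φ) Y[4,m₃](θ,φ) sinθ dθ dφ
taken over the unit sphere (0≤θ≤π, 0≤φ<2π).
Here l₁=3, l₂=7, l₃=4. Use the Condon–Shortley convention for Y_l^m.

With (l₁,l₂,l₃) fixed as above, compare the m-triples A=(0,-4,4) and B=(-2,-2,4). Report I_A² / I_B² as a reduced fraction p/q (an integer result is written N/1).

55/3

Shared (l₁,l₂,l₃)=(3,7,4): N and (l;000)² cancel in I_A²/I_B².
A: Δ = 6!·0!·8!/15! = 1/45045; Racah Σ t=3..3: t=3:−1/1451520 = -1/1451520; ⇒ 3j(3 7 4; 0 -4 4)² = 1/273, sgn -1
B: Δ = 6!·0!·8!/15! = 1/45045; Racah Σ t=5..5: t=5:−1/4838400 = -1/4838400; ⇒ 3j(3 7 4; -2 -2 4)² = 1/5005, sgn -1
I_A²/I_B² = (1/273)/(1/5005) = 55/3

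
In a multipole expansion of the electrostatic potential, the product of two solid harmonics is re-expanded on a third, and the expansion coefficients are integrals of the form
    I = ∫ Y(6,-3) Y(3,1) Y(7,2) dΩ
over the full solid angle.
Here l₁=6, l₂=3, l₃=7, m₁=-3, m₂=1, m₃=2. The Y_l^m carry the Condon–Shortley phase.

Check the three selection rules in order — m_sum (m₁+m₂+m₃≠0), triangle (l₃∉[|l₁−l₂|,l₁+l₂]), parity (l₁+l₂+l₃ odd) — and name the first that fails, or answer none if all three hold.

none

m₁+m₂+m₃ = -3 + 1 + 2 = 0  ✓
triangle: |6−3|=3 ≤ l₃=7 ≤ 6+3=9  ✓
parity: l₁+l₂+l₃ = 16 is even  ✓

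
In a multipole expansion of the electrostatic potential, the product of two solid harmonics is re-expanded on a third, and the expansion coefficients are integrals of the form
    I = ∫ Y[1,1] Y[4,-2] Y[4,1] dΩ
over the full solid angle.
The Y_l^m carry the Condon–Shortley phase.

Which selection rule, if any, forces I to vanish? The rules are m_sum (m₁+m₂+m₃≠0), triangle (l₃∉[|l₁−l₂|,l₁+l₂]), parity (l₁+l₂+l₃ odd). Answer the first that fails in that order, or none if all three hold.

parity

azimuthal sum: 1 − 2 + 1 = 0  ✓
3 ≤ 4 ≤ 5 (triangle on l)  ✓
L = 1 + 4 + 4 = 9 (odd)  ✗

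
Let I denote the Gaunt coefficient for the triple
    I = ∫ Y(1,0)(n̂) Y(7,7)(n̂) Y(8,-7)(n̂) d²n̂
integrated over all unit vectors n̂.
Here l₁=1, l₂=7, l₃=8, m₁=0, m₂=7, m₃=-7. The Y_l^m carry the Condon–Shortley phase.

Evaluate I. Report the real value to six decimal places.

-0.118504

Checks pass: Σm=0; 16 even; l₃=8∈[6,8].
(2·1+1)(2·7+1)(2·8+1) = 765
Δ: 0! 2! 14! / 17! → 1/2040
sum: t=0:+1/25401600 = 1/25401600
3j²(1 7 8; 0 0 0) = Δ·Π!·Σ² = 8/255  (sign +1)
sum: t=0:+1/87178291200 = 1/87178291200
3j²(1 7 8; 0 7 -7) = Δ·Π!·Σ² = 1/136  (sign -1)
combine: 4πI² = 765·8/255·1/136 = 3/17
take √, sign -1: I = -0.11850352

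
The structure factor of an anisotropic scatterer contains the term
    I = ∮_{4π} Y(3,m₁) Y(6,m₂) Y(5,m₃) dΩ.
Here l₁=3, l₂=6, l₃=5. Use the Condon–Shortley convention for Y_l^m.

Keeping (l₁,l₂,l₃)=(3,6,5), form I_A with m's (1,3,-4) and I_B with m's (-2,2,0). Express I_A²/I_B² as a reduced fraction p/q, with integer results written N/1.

l's match ⇒ only the (l;m) 3-j factors differ between A and B.
A: triangle coeff Δ(3,6,5) = 1/675675; Σ_t [1,2]: t=1:−1/241920 t=2:+1/40320 = 1/48384; (3j)²=24/1001 [(3 6 5; 1 3 -4)], sign=-1
B: triangle coeff Δ(3,6,5) = 1/675675; Σ_t [3,4]: t=3:−1/8640 t=4:+1/13824 = -1/23040; (3j)²=2/429 [(3 6 5; -2 2 0)], sign=+1
I_A²/I_B² = (24/1001)/(2/429) = 36/7

36/7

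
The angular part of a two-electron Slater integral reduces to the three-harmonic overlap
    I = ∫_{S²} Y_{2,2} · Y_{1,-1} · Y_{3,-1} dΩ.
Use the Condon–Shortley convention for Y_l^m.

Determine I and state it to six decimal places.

-0.082589

Checks pass: Σm=0; 6 even; l₃=3∈[1,3].
(2·2+1)(2·1+1)(2·3+1) = 105
Δ: 0! 4! 2! / 7! → 1/105
sum: t=0:+1/4 = 1/4
3j²(2 1 3; 0 0 0) = Δ·Π!·Σ² = 3/35  (sign -1)
sum: t=0:+1/48 = 1/48
3j²(2 1 3; 2 -1 -1) = Δ·Π!·Σ² = 1/105  (sign +1)
combine: 4πI² = 105·3/35·1/105 = 3/35
take √, sign -1: I = -0.08258890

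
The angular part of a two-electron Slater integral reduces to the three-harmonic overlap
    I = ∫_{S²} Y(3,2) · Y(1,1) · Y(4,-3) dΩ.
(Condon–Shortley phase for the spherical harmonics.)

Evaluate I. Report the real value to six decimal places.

-0.282095

Checks pass: Σm=0; 8 even; l₃=4∈[2,4].
(2·3+1)(2·1+1)(2·4+1) = 189
Δ: 0! 6! 2! / 9! → 1/252
sum: t=0:+1/36 = 1/36
3j²(3 1 4; 0 0 0) = Δ·Π!·Σ² = 4/63  (sign +1)
sum: t=0:+1/240 = 1/240
3j²(3 1 4; 2 1 -3) = Δ·Π!·Σ² = 1/12  (sign -1)
combine: 4πI² = 189·4/63·1/12 = 1/1
take √, sign -1: I = -0.28209479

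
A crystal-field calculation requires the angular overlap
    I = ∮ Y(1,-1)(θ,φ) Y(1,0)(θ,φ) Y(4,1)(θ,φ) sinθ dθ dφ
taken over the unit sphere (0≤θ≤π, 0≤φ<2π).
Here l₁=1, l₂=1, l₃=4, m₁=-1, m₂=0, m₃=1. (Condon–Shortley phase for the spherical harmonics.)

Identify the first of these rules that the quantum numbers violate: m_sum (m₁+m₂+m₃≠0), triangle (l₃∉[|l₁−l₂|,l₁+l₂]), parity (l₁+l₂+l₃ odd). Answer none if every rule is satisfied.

Σmᵢ = 0  ✓
l₃∈[|l₁−l₂|,l₁+l₂]=[0,2], have l₃=4  ✗
Σlᵢ = 6 ⇒ even

triangle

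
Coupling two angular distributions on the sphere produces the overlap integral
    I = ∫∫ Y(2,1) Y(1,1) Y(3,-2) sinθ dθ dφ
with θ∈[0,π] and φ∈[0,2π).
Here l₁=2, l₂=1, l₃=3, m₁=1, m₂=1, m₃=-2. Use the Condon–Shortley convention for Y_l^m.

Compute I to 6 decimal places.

0.261169

Checks pass: Σm=0; 6 even; l₃=3∈[1,3].
(2·2+1)(2·1+1)(2·3+1) = 105
Δ: 0! 4! 2! / 7! → 1/105
sum: t=0:+1/4 = 1/4
3j²(2 1 3; 0 0 0) = Δ·Π!·Σ² = 3/35  (sign -1)
sum: t=0:+1/12 = 1/12
3j²(2 1 3; 1 1 -2) = Δ·Π!·Σ² = 2/21  (sign -1)
combine: 4πI² = 105·3/35·2/21 = 6/7
take √, sign +1: I = 0.26116903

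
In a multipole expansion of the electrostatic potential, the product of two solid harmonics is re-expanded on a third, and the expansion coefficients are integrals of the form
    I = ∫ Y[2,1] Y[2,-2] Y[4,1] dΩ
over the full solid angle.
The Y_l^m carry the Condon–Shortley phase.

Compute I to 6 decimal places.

-0.090112

Checks pass: Σm=0; 8 even; l₃=4∈[0,4].
(2·2+1)(2·2+1)(2·4+1) = 225
Δ: 0! 4! 4! / 9! → 1/630
sum: t=0:+1/16 = 1/16
3j²(2 2 4; 0 0 0) = Δ·Π!·Σ² = 2/35  (sign +1)
sum: t=0:+1/144 = 1/144
3j²(2 2 4; 1 -2 1) = Δ·Π!·Σ² = 1/126  (sign -1)
combine: 4πI² = 225·2/35·1/126 = 5/49
take √, sign -1: I = -0.09011188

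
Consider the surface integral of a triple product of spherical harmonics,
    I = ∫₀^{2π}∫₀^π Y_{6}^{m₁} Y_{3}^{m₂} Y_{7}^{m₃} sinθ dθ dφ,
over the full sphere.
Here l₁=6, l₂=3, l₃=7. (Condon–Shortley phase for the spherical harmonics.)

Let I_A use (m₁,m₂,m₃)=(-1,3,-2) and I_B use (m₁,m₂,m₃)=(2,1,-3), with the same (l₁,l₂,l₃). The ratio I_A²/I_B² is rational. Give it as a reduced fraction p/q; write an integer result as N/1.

Same 6,3,7: normalisation and zero-m 3j drop out of the ratio.
A: Δ: 2! 10! 4! / 17! → 1/2042040; sum: t=2:+1/691200 = 1/691200; 3j²(6 3 7; -1 3 -2) = Δ·Π!·Σ² = 189/9724  (sign -1)
B: Δ: 2! 10! 4! / 17! → 1/2042040; sum: t=0:+1/829440 t=1:−1/181440 t=2:+1/645120 = -1/362880; 3j²(6 3 7; 2 1 -3) = Δ·Π!·Σ² = 256/17017  (sign -1)
I_A²/I_B² = (189/9724)/(256/17017) = 1323/1024

1323/1024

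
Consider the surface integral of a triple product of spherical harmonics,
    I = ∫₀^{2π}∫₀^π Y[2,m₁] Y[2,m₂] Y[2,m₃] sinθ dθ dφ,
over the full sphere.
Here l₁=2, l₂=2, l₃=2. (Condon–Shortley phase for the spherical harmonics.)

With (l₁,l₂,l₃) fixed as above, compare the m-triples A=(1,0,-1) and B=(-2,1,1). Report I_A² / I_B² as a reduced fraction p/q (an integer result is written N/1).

1/6

Same 2,2,2: normalisation and zero-m 3j drop out of the ratio.
A: Δ: 2! 2! 2! / 7! → 1/630; sum: t=0:+1/4 t=1:−1/2 = -1/4; 3j²(2 2 2; 1 0 -1) = Δ·Π!·Σ² = 1/70  (sign +1)
B: Δ: 2! 2! 2! / 7! → 1/630; sum: t=2:+1/4 = 1/4; 3j²(2 2 2; -2 1 1) = Δ·Π!·Σ² = 3/35  (sign -1)
I_A²/I_B² = (1/70)/(3/35) = 1/6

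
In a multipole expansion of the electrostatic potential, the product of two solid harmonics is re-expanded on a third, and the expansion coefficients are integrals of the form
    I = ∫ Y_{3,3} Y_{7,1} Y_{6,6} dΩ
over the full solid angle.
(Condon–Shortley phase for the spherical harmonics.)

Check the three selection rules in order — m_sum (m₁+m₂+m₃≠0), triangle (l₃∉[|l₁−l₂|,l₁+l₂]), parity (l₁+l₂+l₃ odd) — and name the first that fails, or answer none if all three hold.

m_sum

m₁+m₂+m₃ = 3 + 1 + 6 = 10  ✗
triangle: |3−7|=4 ≤ l₃=6 ≤ 3+7=10
parity: l₁+l₂+l₃ = 16 is even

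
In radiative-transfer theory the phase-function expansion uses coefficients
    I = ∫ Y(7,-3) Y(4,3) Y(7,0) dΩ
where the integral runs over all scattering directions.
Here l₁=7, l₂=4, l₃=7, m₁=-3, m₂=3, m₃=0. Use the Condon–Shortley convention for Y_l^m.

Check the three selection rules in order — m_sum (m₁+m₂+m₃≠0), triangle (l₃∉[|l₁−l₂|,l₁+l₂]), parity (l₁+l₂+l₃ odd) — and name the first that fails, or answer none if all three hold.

none

Σmᵢ = 0  ✓
l₃∈[|l₁−l₂|,l₁+l₂]=[3,11], have l₃=7  ✓
Σlᵢ = 18 ⇒ even  ✓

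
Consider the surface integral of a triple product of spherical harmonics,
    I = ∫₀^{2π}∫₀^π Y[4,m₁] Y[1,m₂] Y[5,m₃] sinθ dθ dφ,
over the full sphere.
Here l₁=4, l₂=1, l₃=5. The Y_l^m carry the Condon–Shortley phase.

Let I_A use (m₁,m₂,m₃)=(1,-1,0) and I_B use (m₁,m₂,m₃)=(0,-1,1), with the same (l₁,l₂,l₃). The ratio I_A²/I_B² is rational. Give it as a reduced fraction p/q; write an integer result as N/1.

l's match ⇒ only the (l;m) 3-j factors differ between A and B.
A: triangle coeff Δ(4,1,5) = 1/495; Σ_t [0,0]: t=0:+1/1440 = 1/1440; (3j)²=2/99 [(4 1 5; 1 -1 0)], sign=-1
B: triangle coeff Δ(4,1,5) = 1/495; Σ_t [0,0]: t=0:+1/1152 = 1/1152; (3j)²=1/33 [(4 1 5; 0 -1 1)], sign=+1
I_A²/I_B² = (2/99)/(1/33) = 2/3

2/3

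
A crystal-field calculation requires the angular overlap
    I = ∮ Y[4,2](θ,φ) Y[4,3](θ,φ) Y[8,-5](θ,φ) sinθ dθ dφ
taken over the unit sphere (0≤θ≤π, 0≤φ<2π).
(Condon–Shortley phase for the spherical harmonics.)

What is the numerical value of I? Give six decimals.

-0.240299

Checks pass: Σm=0; 16 even; l₃=8∈[0,8].
(2·4+1)(2·4+1)(2·8+1) = 1377
Δ: 0! 8! 8! / 17! → 1/218790
sum: t=0:+1/331776 = 1/331776
3j²(4 4 8; 0 0 0) = Δ·Π!·Σ² = 490/21879  (sign +1)
sum: t=0:+1/7257600 = 1/7257600
3j²(4 4 8; 2 3 -5) = Δ·Π!·Σ² = 2/85  (sign -1)
combine: 4πI² = 1377·490/21879·2/85 = 1764/2431
take √, sign -1: I = -0.24029895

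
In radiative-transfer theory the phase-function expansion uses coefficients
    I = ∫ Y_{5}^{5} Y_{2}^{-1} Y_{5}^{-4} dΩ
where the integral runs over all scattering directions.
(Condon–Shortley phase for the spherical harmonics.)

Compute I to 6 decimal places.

-0.187924

Checks pass: Σm=0; 12 even; l₃=5∈[3,7].
(2·5+1)(2·2+1)(2·5+1) = 605
Δ: 2! 8! 2! / 13! → 1/38610
sum: t=0:+1/2880 t=1:−1/576 t=2:+1/2880 = -1/960
3j²(5 2 5; 0 0 0) = Δ·Π!·Σ² = 10/429  (sign +1)
sum: t=0:+1/80640 = 1/80640
3j²(5 2 5; 5 -1 -4) = Δ·Π!·Σ² = 9/286  (sign -1)
combine: 4πI² = 605·10/429·9/286 = 75/169
take √, sign -1: I = -0.18792404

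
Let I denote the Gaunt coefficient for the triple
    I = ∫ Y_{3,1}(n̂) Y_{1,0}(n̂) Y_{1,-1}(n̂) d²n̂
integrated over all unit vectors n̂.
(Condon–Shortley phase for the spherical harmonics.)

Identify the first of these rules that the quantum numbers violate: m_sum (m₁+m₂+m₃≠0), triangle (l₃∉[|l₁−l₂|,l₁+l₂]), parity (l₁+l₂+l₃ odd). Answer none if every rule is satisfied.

triangle

Σmᵢ = 0  ✓
l₃∈[|l₁−l₂|,l₁+l₂]=[2,4], have l₃=1  ✗
Σlᵢ = 5 ⇒ odd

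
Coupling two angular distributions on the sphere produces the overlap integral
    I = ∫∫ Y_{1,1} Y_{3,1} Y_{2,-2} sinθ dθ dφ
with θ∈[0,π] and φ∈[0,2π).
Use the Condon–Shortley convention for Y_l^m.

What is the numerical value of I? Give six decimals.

-0.082589

m-sum 0 ✓  L=6 even ✓  2≤2≤4 ✓
Π(2lᵢ+1) = 3×7×5 = 105
triangle coeff Δ(1,3,2) = 1/105
Σ_t [1,1]: t=1:−1/4 = -1/4
(3j)²=3/35 [(1 3 2; 0 0 0)], sign=-1
Σ_t [0,0]: t=0:+1/48 = 1/48
(3j)²=1/105 [(1 3 2; 1 1 -2)], sign=+1
⇒ 4πI² = 3/35
I = (-1)√(3/35/(4π)) = -0.08258890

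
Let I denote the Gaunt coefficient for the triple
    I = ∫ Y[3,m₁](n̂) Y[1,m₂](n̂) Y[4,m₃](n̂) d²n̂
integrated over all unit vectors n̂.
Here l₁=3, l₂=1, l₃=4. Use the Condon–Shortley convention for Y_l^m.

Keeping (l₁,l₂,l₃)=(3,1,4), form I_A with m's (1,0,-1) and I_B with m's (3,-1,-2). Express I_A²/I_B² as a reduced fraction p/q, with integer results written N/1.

15/1

Shared (l₁,l₂,l₃)=(3,1,4): N and (l;000)² cancel in I_A²/I_B².
A: Δ = 0!·6!·2!/9! = 1/252; Racah Σ t=0..0: t=0:+1/48 = 1/48; ⇒ 3j(3 1 4; 1 0 -1)² = 5/84, sgn -1
B: Δ = 0!·6!·2!/9! = 1/252; Racah Σ t=0..0: t=0:+1/1440 = 1/1440; ⇒ 3j(3 1 4; 3 -1 -2)² = 1/252, sgn +1
I_A²/I_B² = (5/84)/(1/252) = 15/1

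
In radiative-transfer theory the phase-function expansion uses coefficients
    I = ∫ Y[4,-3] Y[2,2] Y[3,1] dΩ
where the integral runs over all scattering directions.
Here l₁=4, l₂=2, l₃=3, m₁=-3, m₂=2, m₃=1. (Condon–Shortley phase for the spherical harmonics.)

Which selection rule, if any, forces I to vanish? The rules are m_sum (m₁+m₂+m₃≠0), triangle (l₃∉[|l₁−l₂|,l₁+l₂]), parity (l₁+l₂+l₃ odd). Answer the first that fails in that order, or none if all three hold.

parity

Σmᵢ = 0  ✓
l₃∈[|l₁−l₂|,l₁+l₂]=[2,6], have l₃=3  ✓
Σlᵢ = 9 ⇒ odd  ✗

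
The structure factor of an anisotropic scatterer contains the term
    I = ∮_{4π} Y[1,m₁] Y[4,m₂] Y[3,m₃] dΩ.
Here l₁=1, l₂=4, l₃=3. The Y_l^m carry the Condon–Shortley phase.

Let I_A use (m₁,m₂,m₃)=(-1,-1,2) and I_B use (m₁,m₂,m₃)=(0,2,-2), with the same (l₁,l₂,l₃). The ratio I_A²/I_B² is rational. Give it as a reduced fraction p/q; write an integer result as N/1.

1/4

l's match ⇒ only the (l;m) 3-j factors differ between A and B.
A: triangle coeff Δ(1,4,3) = 1/252; Σ_t [2,2]: t=2:+1/240 = 1/240; (3j)²=1/84 [(1 4 3; -1 -1 2)], sign=-1
B: triangle coeff Δ(1,4,3) = 1/252; Σ_t [1,1]: t=1:−1/120 = -1/120; (3j)²=1/21 [(1 4 3; 0 2 -2)], sign=+1
I_A²/I_B² = (1/84)/(1/21) = 1/4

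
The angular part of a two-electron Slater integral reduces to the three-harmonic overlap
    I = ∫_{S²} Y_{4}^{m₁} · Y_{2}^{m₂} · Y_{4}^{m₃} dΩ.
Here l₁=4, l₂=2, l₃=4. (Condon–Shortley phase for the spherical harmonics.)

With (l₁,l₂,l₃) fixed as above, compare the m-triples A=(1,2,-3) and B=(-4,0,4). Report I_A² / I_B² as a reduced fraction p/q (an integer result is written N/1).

l's match ⇒ only the (l;m) 3-j factors differ between A and B.
A: triangle coeff Δ(4,2,4) = 1/13860; Σ_t [2,2]: t=2:+1/480 = 1/480; (3j)²=3/110 [(4 2 4; 1 2 -3)], sign=-1
B: triangle coeff Δ(4,2,4) = 1/13860; Σ_t [2,2]: t=2:+1/2880 = 1/2880; (3j)²=28/495 [(4 2 4; -4 0 4)], sign=+1
I_A²/I_B² = (3/110)/(28/495) = 27/56

27/56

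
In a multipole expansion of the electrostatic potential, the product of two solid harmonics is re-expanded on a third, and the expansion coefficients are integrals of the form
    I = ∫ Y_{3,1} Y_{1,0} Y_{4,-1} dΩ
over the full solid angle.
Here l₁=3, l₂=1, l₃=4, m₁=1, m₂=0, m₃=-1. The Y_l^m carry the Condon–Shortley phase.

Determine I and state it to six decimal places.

-0.238414

Checks pass: Σm=0; 8 even; l₃=4∈[2,4].
(2·3+1)(2·1+1)(2·4+1) = 189
Δ: 0! 6! 2! / 9! → 1/252
sum: t=0:+1/36 = 1/36
3j²(3 1 4; 0 0 0) = Δ·Π!·Σ² = 4/63  (sign +1)
sum: t=0:+1/48 = 1/48
3j²(3 1 4; 1 0 -1) = Δ·Π!·Σ² = 5/84  (sign -1)
combine: 4πI² = 189·4/63·5/84 = 5/7
take √, sign -1: I = -0.23841361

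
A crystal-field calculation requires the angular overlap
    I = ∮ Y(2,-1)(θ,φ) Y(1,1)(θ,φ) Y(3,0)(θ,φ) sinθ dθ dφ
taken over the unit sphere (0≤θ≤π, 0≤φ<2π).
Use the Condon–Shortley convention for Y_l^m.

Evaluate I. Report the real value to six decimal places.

0.143048

Rules hold: Σm=0, L=6 even, 1≤3≤3.
N = 5·3·7 = 105
Δ = 0!·4!·2!/7! = 1/105
Racah Σ t=0..0: t=0:+1/4 = 1/4
⇒ 3j(2 1 3; 0 0 0)² = 3/35, sgn -1
Racah Σ t=0..0: t=0:+1/12 = 1/12
⇒ 3j(2 1 3; -1 1 0)² = 1/35, sgn -1
4πI² = N·(3j₀)²·(3jₘ)² = 9/35
I = +1·√(0.257143/4π) = 0.14304817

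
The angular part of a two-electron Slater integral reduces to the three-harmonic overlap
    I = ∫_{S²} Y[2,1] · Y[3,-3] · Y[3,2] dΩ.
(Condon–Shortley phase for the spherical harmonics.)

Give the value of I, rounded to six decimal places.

m-sum 0 ✓  L=8 even ✓  1≤3≤5 ✓
Π(2lᵢ+1) = 5×7×7 = 245
triangle coeff Δ(2,3,3) = 1/3780
Σ_t [0,2]: t=0:+1/24 t=1:−1/4 t=2:+1/24 = -1/6
(3j)²=4/105 [(2 3 3; 0 0 0)], sign=+1
Σ_t [0,0]: t=0:+1/48 = 1/48
(3j)²=5/84 [(2 3 3; 1 -3 2)], sign=-1
⇒ 4πI² = 5/9
I = (-1)√(5/9/(4π)) = -0.21026104

-0.210261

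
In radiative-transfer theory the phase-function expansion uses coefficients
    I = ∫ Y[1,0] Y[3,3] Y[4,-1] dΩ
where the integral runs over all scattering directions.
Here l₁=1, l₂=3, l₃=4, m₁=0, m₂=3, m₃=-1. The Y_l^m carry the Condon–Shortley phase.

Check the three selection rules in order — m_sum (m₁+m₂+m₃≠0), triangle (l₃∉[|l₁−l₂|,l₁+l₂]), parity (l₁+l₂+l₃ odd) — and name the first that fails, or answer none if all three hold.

m_sum

azimuthal sum: 0 + 3 − 1 = 2  ✗
2 ≤ 4 ≤ 4 (triangle on l)
L = 1 + 3 + 4 = 8 (even)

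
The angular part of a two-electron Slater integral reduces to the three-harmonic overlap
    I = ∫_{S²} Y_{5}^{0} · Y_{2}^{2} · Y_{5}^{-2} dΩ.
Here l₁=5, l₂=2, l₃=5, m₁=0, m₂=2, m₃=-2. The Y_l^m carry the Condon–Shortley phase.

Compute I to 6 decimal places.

-0.191372

m-sum 0 ✓  L=12 even ✓  3≤5≤7 ✓
Π(2lᵢ+1) = 11×5×11 = 605
triangle coeff Δ(5,2,5) = 1/38610
Σ_t [0,2]: t=0:+1/2880 t=1:−1/576 t=2:+1/2880 = -1/960
(3j)²=10/429 [(5 2 5; 0 0 0)], sign=+1
Σ_t [2,2]: t=2:+1/2880 = 1/2880
(3j)²=14/429 [(5 2 5; 0 2 -2)], sign=-1
⇒ 4πI² = 700/1521
I = (-1)√(700/1521/(4π)) = -0.19137248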